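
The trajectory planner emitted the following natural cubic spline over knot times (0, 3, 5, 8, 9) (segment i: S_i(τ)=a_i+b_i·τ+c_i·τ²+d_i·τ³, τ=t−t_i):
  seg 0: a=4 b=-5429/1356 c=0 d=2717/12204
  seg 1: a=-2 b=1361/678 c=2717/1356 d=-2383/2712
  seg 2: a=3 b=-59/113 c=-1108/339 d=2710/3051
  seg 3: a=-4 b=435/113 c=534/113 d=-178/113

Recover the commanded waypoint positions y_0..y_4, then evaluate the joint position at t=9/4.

y_0 = S_0(0) = a_0 = 4
y_1 = S_1(0) = a_1 = -2
y_2 = S_2(0) = a_2 = 3
y_3 = S_3(0) = a_3 = -4
y_4 = S_3(1) = 3
t_q=9/4 is in segment 0 (τ=9/4); S_0(τ)=-71521/28928

y_0=4 y_1=-2 y_2=3 y_3=-4 y_4=3
S(9/4) = -71521/28928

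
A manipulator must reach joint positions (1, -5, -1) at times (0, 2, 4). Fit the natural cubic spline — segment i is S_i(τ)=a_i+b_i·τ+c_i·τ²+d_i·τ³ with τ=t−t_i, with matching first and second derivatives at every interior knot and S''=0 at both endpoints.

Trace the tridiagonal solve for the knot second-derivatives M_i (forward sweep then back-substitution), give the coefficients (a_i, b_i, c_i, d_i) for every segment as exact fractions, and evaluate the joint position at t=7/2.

  seg 0: a=1 b=-17/4 c=0 d=5/16
  seg 1: a=-5 b=-1/2 c=15/8 d=-5/16
S(7/2) = -331/128

Δ: Δ0=-3, Δ1=2
row 1: diag=8, rhs=30; c'=1/4, d'=15/4
back: M1=15/4
M: M0=0, M1=15/4, M2=0
seg 0: a=1, c=M0/2=0, d=(M1−M0)/(6·2)=5/16, b=Δ0−h0·(2M0+M1)/6=-17/4
seg 1: a=-5, c=M1/2=15/8, d=(M2−M1)/(6·2)=-5/16, b=Δ1−h1·(2M1+M2)/6=-1/2
t_q=7/2 → seg 1, τ=3/2; S=-5+-1/2·τ+15/8·τ²+-5/16·τ³=-331/128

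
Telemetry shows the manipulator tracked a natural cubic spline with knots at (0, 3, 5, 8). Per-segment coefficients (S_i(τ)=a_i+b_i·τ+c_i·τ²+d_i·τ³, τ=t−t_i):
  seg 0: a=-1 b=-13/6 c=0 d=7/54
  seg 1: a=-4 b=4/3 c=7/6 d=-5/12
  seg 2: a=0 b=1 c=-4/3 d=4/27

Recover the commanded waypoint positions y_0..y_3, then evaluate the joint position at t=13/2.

y_0 = S_0(0) = a_0 = -1
y_1 = S_1(0) = a_1 = -4
y_2 = S_2(0) = a_2 = 0
y_3 = S_2(3) = -5
t_q=13/2 is in segment 2 (τ=3/2); S_2(τ)=-1

y_0=-1 y_1=-4 y_2=0 y_3=-5
S(13/2) = -1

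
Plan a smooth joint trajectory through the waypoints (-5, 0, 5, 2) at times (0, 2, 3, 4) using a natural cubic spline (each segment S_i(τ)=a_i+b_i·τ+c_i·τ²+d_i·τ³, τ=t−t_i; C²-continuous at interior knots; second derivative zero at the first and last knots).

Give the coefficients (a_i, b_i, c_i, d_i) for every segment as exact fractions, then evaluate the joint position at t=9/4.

Δ: Δ0=5/2, Δ1=5, Δ2=-3
row 1: diag=6, rhs=15; c'=1/6, d'=5/2
row 2: denom=4−1·1/6=23/6; d'=(-48−1·5/2)/(23/6)=-303/23
back: M2=-303/23
back: M1=5/2−1/6·-303/23=108/23
M: M0=0, M1=108/23, M2=-303/23, M3=0
seg 0: a=-5, c=M0/2=0, d=(M1−M0)/(6·2)=9/23, b=Δ0−h0·(2M0+M1)/6=43/46
seg 1: a=0, c=M1/2=54/23, d=(M2−M1)/(6·1)=-137/46, b=Δ1−h1·(2M1+M2)/6=259/46
seg 2: a=5, c=M2/2=-303/46, d=(M3−M2)/(6·1)=101/46, b=Δ2−h2·(2M2+M3)/6=32/23
t_q=9/4 → seg 1, τ=1/4; S=0+259/46·τ+54/23·τ²+-137/46·τ³=193/128

  seg 0: a=-5 b=43/46 c=0 d=9/23
  seg 1: a=0 b=259/46 c=54/23 d=-137/46
  seg 2: a=5 b=32/23 c=-303/46 d=101/46
S(9/4) = 193/128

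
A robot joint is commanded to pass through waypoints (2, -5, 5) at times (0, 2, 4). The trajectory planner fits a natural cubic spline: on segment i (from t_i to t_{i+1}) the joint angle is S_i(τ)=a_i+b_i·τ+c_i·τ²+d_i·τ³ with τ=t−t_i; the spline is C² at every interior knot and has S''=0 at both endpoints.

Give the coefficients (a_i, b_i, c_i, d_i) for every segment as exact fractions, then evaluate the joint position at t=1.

  seg 0: a=2 b=-45/8 c=0 d=17/32
  seg 1: a=-5 b=3/4 c=51/16 d=-17/32
S(1) = -99/32

Δ: Δ0=-7/2, Δ1=5
row 1: diag=8, rhs=51; c'=1/4, d'=51/8
back: M1=51/8
M: M0=0, M1=51/8, M2=0
seg 0: a=2, c=M0/2=0, d=(M1−M0)/(6·2)=17/32, b=Δ0−h0·(2M0+M1)/6=-45/8
seg 1: a=-5, c=M1/2=51/16, d=(M2−M1)/(6·2)=-17/32, b=Δ1−h1·(2M1+M2)/6=3/4
t_q=1 → seg 0, τ=1; S=2+-45/8·τ+0·τ²+17/32·τ³=-99/32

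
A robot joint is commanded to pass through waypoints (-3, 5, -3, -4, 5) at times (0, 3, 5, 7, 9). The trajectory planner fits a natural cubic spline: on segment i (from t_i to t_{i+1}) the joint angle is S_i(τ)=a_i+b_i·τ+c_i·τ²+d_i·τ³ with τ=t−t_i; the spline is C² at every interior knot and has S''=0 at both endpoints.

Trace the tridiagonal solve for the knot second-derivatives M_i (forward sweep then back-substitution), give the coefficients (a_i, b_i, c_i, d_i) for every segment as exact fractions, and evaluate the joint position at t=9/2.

Δ: Δ0=8/3, Δ1=-4, Δ2=-1/2, Δ3=9/2
row 1: diag=10, rhs=-40; c'=1/5, d'=-4
row 2: denom=8−2·1/5=38/5; d'=(21−2·-4)/(38/5)=145/38
row 3: denom=8−2·5/19=142/19; d'=(30−2·145/38)/(142/19)=425/142
back: M3=425/142
back: M2=145/38−5/19·425/142=215/71
back: M1=-4−1/5·215/71=-327/71
M: M0=0, M1=-327/71, M2=215/71, M3=425/142, M4=0
seg 0: a=-3, c=M0/2=0, d=(M1−M0)/(6·3)=-109/426, b=Δ0−h0·(2M0+M1)/6=2117/426
seg 1: a=5, c=M1/2=-327/142, d=(M2−M1)/(6·2)=271/426, b=Δ1−h1·(2M1+M2)/6=-413/213
seg 2: a=-3, c=M2/2=215/142, d=(M3−M2)/(6·2)=-5/1704, b=Δ2−h2·(2M2+M3)/6=-749/213
seg 3: a=-4, c=M3/2=425/284, d=(M4−M3)/(6·2)=-425/1704, b=Δ3−h3·(2M3+M4)/6=1067/426
t_q=9/2 → seg 1, τ=3/2; S=5+-413/213·τ+-327/142·τ²+271/426·τ³=-1071/1136

  seg 0: a=-3 b=2117/426 c=0 d=-109/426
  seg 1: a=5 b=-413/213 c=-327/142 d=271/426
  seg 2: a=-3 b=-749/213 c=215/142 d=-5/1704
  seg 3: a=-4 b=1067/426 c=425/284 d=-425/1704
S(9/2) = -1071/1136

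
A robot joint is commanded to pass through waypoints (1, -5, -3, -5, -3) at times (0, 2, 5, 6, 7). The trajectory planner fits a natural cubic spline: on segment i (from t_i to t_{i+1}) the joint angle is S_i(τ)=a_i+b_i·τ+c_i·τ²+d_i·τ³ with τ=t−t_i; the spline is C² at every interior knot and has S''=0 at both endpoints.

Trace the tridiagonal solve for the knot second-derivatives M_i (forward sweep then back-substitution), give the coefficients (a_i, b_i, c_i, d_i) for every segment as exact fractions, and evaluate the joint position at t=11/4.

Δ: Δ0=-3, Δ1=2/3, Δ2=-2, Δ3=2
row 1: diag=10, rhs=22; c'=3/10, d'=11/5
row 2: denom=8−3·3/10=71/10; d'=(-16−3·11/5)/(71/10)=-226/71
row 3: denom=4−1·10/71=274/71; d'=(24−1·-226/71)/(274/71)=965/137
back: M3=965/137
back: M2=-226/71−10/71·965/137=-572/137
back: M1=11/5−3/10·-572/137=473/137
M: M0=0, M1=473/137, M2=-572/137, M3=965/137, M4=0
seg 0: a=1, c=M0/2=0, d=(M1−M0)/(6·2)=473/1644, b=Δ0−h0·(2M0+M1)/6=-1706/411
seg 1: a=-5, c=M1/2=473/274, d=(M2−M1)/(6·3)=-1045/2466, b=Δ1−h1·(2M1+M2)/6=-287/411
seg 2: a=-3, c=M2/2=-286/137, d=(M3−M2)/(6·1)=1537/822, b=Δ2−h2·(2M2+M3)/6=-1465/822
seg 3: a=-5, c=M3/2=965/274, d=(M4−M3)/(6·1)=-965/822, b=Δ3−h3·(2M3+M4)/6=-143/411
t_q=11/4 → seg 1, τ=3/4; S=-5+-287/411·τ+473/274·τ²+-1045/2466·τ³=-82971/17536

  seg 0: a=1 b=-1706/411 c=0 d=473/1644
  seg 1: a=-5 b=-287/411 c=473/274 d=-1045/2466
  seg 2: a=-3 b=-1465/822 c=-286/137 d=1537/822
  seg 3: a=-5 b=-143/411 c=965/274 d=-965/822
S(11/4) = -82971/17536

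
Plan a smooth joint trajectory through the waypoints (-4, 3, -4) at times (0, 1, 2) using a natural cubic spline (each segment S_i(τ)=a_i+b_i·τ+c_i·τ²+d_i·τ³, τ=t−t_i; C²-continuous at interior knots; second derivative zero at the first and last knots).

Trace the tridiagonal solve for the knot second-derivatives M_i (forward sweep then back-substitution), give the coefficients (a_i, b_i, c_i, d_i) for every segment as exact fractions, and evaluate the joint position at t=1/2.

  seg 0: a=-4 b=21/2 c=0 d=-7/2
  seg 1: a=3 b=0 c=-21/2 d=7/2
S(1/2) = 13/16

Δ: Δ0=7, Δ1=-7
row 1: diag=4, rhs=-84; c'=1/4, d'=-21
back: M1=-21
M: M0=0, M1=-21, M2=0
seg 0: a=-4, c=M0/2=0, d=(M1−M0)/(6·1)=-7/2, b=Δ0−h0·(2M0+M1)/6=21/2
seg 1: a=3, c=M1/2=-21/2, d=(M2−M1)/(6·1)=7/2, b=Δ1−h1·(2M1+M2)/6=0
t_q=1/2 → seg 0, τ=1/2; S=-4+21/2·τ+0·τ²+-7/2·τ³=13/16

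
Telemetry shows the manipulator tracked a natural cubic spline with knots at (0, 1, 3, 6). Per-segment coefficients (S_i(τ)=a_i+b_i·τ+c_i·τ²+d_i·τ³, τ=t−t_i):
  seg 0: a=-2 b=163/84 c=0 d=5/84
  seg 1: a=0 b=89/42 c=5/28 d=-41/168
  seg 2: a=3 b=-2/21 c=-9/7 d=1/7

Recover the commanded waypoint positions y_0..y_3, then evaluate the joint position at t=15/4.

y_0=-2 y_1=0 y_2=3 y_3=-5
S(15/4) = 145/64

y_0 = S_0(0) = a_0 = -2
y_1 = S_1(0) = a_1 = 0
y_2 = S_2(0) = a_2 = 3
y_3 = S_2(3) = -5
t_q=15/4 is in segment 2 (τ=3/4); S_2(τ)=145/64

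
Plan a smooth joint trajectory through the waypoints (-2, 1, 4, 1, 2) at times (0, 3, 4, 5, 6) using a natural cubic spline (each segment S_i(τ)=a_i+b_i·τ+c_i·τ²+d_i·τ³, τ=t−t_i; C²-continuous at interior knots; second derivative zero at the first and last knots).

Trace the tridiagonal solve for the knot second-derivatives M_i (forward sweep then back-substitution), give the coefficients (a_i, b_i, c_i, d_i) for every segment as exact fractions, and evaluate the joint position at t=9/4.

  seg 0: a=-2 b=-1/2 c=0 d=1/6
  seg 1: a=1 b=4 c=3/2 d=-5/2
  seg 2: a=4 b=-1/2 c=-6 d=7/2
  seg 3: a=1 b=-2 c=9/2 d=-3/2
S(9/4) = -157/128

Δ: Δ0=1, Δ1=3, Δ2=-3, Δ3=1
row 1: diag=8, rhs=12; c'=1/8, d'=3/2
row 2: denom=4−1·1/8=31/8; d'=(-36−1·3/2)/(31/8)=-300/31
row 3: denom=4−1·8/31=116/31; d'=(24−1·-300/31)/(116/31)=9
back: M3=9
back: M2=-300/31−8/31·9=-12
back: M1=3/2−1/8·-12=3
M: M0=0, M1=3, M2=-12, M3=9, M4=0
seg 0: a=-2, c=M0/2=0, d=(M1−M0)/(6·3)=1/6, b=Δ0−h0·(2M0+M1)/6=-1/2
seg 1: a=1, c=M1/2=3/2, d=(M2−M1)/(6·1)=-5/2, b=Δ1−h1·(2M1+M2)/6=4
seg 2: a=4, c=M2/2=-6, d=(M3−M2)/(6·1)=7/2, b=Δ2−h2·(2M2+M3)/6=-1/2
seg 3: a=1, c=M3/2=9/2, d=(M4−M3)/(6·1)=-3/2, b=Δ3−h3·(2M3+M4)/6=-2
t_q=9/4 → seg 0, τ=9/4; S=-2+-1/2·τ+0·τ²+1/6·τ³=-157/128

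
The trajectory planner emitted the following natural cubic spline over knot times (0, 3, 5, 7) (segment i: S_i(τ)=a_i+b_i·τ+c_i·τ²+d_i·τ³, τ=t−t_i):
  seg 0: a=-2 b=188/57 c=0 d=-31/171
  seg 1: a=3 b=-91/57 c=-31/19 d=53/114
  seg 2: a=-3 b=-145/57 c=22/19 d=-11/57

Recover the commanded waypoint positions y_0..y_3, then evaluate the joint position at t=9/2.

y_0 = S_0(0) = a_0 = -2
y_1 = S_1(0) = a_1 = 3
y_2 = S_2(0) = a_2 = -3
y_3 = S_2(2) = -5
t_q=9/2 is in segment 1 (τ=3/2); S_1(τ)=-455/304

y_0=-2 y_1=3 y_2=-3 y_3=-5
S(9/2) = -455/304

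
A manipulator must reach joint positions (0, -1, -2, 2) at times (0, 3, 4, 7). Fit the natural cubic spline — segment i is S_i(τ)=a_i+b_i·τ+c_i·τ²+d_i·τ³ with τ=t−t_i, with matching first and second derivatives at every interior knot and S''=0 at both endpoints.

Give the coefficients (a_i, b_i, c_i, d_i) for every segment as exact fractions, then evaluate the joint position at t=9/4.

  seg 0: a=0 b=2/63 c=0 d=-23/567
  seg 1: a=-1 b=-67/63 c=-23/63 d=3/7
  seg 2: a=-2 b=-32/63 c=58/63 d=-58/567
S(9/4) = -25/64

Δ: Δ0=-1/3, Δ1=-1, Δ2=4/3
row 1: diag=8, rhs=-4; c'=1/8, d'=-1/2
row 2: denom=8−1·1/8=63/8; d'=(14−1·-1/2)/(63/8)=116/63
back: M2=116/63
back: M1=-1/2−1/8·116/63=-46/63
M: M0=0, M1=-46/63, M2=116/63, M3=0
seg 0: a=0, c=M0/2=0, d=(M1−M0)/(6·3)=-23/567, b=Δ0−h0·(2M0+M1)/6=2/63
seg 1: a=-1, c=M1/2=-23/63, d=(M2−M1)/(6·1)=3/7, b=Δ1−h1·(2M1+M2)/6=-67/63
seg 2: a=-2, c=M2/2=58/63, d=(M3−M2)/(6·3)=-58/567, b=Δ2−h2·(2M2+M3)/6=-32/63
t_q=9/4 → seg 0, τ=9/4; S=0+2/63·τ+0·τ²+-23/567·τ³=-25/64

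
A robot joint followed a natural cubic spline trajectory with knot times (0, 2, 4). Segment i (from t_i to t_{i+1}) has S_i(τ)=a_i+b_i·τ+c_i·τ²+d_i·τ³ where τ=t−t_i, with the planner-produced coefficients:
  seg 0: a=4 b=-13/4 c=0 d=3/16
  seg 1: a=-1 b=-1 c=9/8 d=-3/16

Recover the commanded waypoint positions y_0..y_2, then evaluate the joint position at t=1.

y_0=4 y_1=-1 y_2=0
S(1) = 15/16

y_0 = S_0(0) = a_0 = 4
y_1 = S_1(0) = a_1 = -1
y_2 = S_1(2) = 0
t_q=1 is in segment 0 (τ=1); S_0(τ)=15/16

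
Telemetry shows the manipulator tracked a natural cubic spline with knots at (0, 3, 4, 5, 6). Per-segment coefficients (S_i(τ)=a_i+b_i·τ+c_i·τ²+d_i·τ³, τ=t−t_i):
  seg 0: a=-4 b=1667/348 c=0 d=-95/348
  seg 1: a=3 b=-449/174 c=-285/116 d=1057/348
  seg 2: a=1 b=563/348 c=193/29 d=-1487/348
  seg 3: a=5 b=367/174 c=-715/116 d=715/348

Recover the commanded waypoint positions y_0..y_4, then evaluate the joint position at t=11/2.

y_0 = S_0(0) = a_0 = -4
y_1 = S_1(0) = a_1 = 3
y_2 = S_2(0) = a_2 = 1
y_3 = S_3(0) = a_3 = 5
y_4 = S_3(1) = 3
t_q=11/2 is in segment 3 (τ=1/2); S_3(τ)=4427/928

y_0=-4 y_1=3 y_2=1 y_3=5 y_4=3
S(11/2) = 4427/928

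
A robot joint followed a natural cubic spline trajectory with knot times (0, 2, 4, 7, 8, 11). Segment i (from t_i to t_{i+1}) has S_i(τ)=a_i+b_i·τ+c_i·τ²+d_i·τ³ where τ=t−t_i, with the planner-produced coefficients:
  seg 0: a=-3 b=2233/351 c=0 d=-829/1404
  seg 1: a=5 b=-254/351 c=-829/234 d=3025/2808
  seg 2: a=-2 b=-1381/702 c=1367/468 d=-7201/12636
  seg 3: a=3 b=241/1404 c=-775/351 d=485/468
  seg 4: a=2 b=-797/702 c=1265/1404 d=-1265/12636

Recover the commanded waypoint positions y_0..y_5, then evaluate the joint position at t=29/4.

y_0 = S_0(0) = a_0 = -3
y_1 = S_1(0) = a_1 = 5
y_2 = S_2(0) = a_2 = -2
y_3 = S_3(0) = a_3 = 3
y_4 = S_4(0) = a_4 = 2
y_5 = S_4(3) = 4
t_q=29/4 is in segment 3 (τ=1/4); S_3(τ)=87493/29952

y_0=-3 y_1=5 y_2=-2 y_3=3 y_4=2 y_5=4
S(29/4) = 87493/29952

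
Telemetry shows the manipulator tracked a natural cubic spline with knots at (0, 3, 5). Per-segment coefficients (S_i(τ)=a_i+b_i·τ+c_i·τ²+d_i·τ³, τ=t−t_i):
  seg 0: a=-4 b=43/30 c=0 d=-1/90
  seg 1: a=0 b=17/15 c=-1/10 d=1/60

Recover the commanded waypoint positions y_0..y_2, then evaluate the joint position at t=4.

y_0 = S_0(0) = a_0 = -4
y_1 = S_1(0) = a_1 = 0
y_2 = S_1(2) = 2
t_q=4 is in segment 1 (τ=1); S_1(τ)=21/20

y_0=-4 y_1=0 y_2=2
S(4) = 21/20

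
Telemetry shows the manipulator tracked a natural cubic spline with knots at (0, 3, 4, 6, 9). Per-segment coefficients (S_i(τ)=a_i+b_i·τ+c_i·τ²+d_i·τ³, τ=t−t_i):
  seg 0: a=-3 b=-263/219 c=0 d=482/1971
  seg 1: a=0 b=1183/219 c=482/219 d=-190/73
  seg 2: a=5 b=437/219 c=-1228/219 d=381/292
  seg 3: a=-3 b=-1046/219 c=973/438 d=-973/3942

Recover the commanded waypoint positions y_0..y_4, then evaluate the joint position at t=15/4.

y_0 = S_0(0) = a_0 = -3
y_1 = S_1(0) = a_1 = 0
y_2 = S_2(0) = a_2 = 5
y_3 = S_3(0) = a_3 = -3
y_4 = S_3(3) = -4
t_q=15/4 is in segment 1 (τ=3/4); S_1(τ)=9791/2336

y_0=-3 y_1=0 y_2=5 y_3=-3 y_4=-4
S(15/4) = 9791/2336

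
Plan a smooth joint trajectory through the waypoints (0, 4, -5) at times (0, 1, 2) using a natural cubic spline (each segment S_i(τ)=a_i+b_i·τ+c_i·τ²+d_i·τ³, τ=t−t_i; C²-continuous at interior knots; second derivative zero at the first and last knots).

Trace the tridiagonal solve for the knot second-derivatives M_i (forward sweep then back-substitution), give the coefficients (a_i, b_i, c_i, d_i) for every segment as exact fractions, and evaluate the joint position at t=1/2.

  seg 0: a=0 b=29/4 c=0 d=-13/4
  seg 1: a=4 b=-5/2 c=-39/4 d=13/4
S(1/2) = 103/32

Δ: Δ0=4, Δ1=-9
row 1: diag=4, rhs=-78; c'=1/4, d'=-39/2
back: M1=-39/2
M: M0=0, M1=-39/2, M2=0
seg 0: a=0, c=M0/2=0, d=(M1−M0)/(6·1)=-13/4, b=Δ0−h0·(2M0+M1)/6=29/4
seg 1: a=4, c=M1/2=-39/4, d=(M2−M1)/(6·1)=13/4, b=Δ1−h1·(2M1+M2)/6=-5/2
t_q=1/2 → seg 0, τ=1/2; S=0+29/4·τ+0·τ²+-13/4·τ³=103/32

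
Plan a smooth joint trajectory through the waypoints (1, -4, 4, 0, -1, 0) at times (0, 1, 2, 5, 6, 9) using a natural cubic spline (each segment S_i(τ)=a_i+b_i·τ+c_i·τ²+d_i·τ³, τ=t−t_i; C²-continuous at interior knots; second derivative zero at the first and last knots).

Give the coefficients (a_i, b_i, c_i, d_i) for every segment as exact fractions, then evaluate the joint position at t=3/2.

  seg 0: a=1 b=-14533/1665 c=0 d=6208/1665
  seg 1: a=-4 b=4091/1665 c=6208/555 d=-1879/333
  seg 2: a=4 b=13154/1665 c=-3187/555 d=13309/14985
  seg 3: a=0 b=-857/333 c=3748/1665 d=-376/555
  seg 4: a=-1 b=-173/1665 c=364/1665 d=-364/14985
S(3/2) = -1007/1480

Δ: Δ0=-5, Δ1=8, Δ2=-4/3, Δ3=-1, Δ4=1/3
row 1: diag=4, rhs=78; c'=1/4, d'=39/2
row 2: denom=8−1·1/4=31/4; d'=(-56−1·39/2)/(31/4)=-302/31
row 3: denom=8−3·12/31=212/31; d'=(2−3·-302/31)/(212/31)=242/53
row 4: denom=8−1·31/212=1665/212; d'=(8−1·242/53)/(1665/212)=728/1665
back: M4=728/1665
back: M3=242/53−31/212·728/1665=7496/1665
back: M2=-302/31−12/31·7496/1665=-6374/555
back: M1=39/2−1/4·-6374/555=12416/555
M: M0=0, M1=12416/555, M2=-6374/555, M3=7496/1665, M4=728/1665, M5=0
seg 0: a=1, c=M0/2=0, d=(M1−M0)/(6·1)=6208/1665, b=Δ0−h0·(2M0+M1)/6=-14533/1665
seg 1: a=-4, c=M1/2=6208/555, d=(M2−M1)/(6·1)=-1879/333, b=Δ1−h1·(2M1+M2)/6=4091/1665
seg 2: a=4, c=M2/2=-3187/555, d=(M3−M2)/(6·3)=13309/14985, b=Δ2−h2·(2M2+M3)/6=13154/1665
seg 3: a=0, c=M3/2=3748/1665, d=(M4−M3)/(6·1)=-376/555, b=Δ3−h3·(2M3+M4)/6=-857/333
seg 4: a=-1, c=M4/2=364/1665, d=(M5−M4)/(6·3)=-364/14985, b=Δ4−h4·(2M4+M5)/6=-173/1665
t_q=3/2 → seg 1, τ=1/2; S=-4+4091/1665·τ+6208/555·τ²+-1879/333·τ³=-1007/1480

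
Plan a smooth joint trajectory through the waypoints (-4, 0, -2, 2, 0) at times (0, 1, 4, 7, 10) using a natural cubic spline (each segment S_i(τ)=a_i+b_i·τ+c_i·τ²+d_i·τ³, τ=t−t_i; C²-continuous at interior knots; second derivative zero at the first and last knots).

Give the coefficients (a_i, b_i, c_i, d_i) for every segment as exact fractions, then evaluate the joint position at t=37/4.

  seg 0: a=-4 b=128/27 c=0 d=-20/27
  seg 1: a=0 b=68/27 c=-20/9 d=94/243
  seg 2: a=-2 b=-10/27 c=34/27 d=-56/243
  seg 3: a=2 b=26/27 c=-22/27 d=22/243
S(37/4) = 103/96

Δ: Δ0=4, Δ1=-2/3, Δ2=4/3, Δ3=-2/3
row 1: diag=8, rhs=-28; c'=3/8, d'=-7/2
row 2: denom=12−3·3/8=87/8; d'=(12−3·-7/2)/(87/8)=60/29
row 3: denom=12−3·8/29=324/29; d'=(-12−3·60/29)/(324/29)=-44/27
back: M3=-44/27
back: M2=60/29−8/29·-44/27=68/27
back: M1=-7/2−3/8·68/27=-40/9
M: M0=0, M1=-40/9, M2=68/27, M3=-44/27, M4=0
seg 0: a=-4, c=M0/2=0, d=(M1−M0)/(6·1)=-20/27, b=Δ0−h0·(2M0+M1)/6=128/27
seg 1: a=0, c=M1/2=-20/9, d=(M2−M1)/(6·3)=94/243, b=Δ1−h1·(2M1+M2)/6=68/27
seg 2: a=-2, c=M2/2=34/27, d=(M3−M2)/(6·3)=-56/243, b=Δ2−h2·(2M2+M3)/6=-10/27
seg 3: a=2, c=M3/2=-22/27, d=(M4−M3)/(6·3)=22/243, b=Δ3−h3·(2M3+M4)/6=26/27
t_q=37/4 → seg 3, τ=9/4; S=2+26/27·τ+-22/27·τ²+22/243·τ³=103/96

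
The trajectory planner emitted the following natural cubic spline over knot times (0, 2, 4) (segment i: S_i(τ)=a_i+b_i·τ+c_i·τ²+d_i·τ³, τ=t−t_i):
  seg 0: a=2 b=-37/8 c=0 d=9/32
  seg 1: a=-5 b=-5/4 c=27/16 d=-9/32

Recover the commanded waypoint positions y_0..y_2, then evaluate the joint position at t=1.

y_0 = S_0(0) = a_0 = 2
y_1 = S_1(0) = a_1 = -5
y_2 = S_1(2) = -3
t_q=1 is in segment 0 (τ=1); S_0(τ)=-75/32

y_0=2 y_1=-5 y_2=-3
S(1) = -75/32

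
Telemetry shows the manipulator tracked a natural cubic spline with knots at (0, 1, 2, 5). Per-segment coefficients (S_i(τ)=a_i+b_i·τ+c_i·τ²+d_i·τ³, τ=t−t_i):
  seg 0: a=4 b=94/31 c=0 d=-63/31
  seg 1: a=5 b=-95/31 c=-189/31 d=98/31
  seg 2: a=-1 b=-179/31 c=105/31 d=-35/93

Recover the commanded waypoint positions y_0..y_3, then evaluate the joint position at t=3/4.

y_0 = S_0(0) = a_0 = 4
y_1 = S_1(0) = a_1 = 5
y_2 = S_2(0) = a_2 = -1
y_3 = S_2(3) = 2
t_q=3/4 is in segment 0 (τ=3/4); S_0(τ)=10747/1984

y_0=4 y_1=5 y_2=-1 y_3=2
S(3/4) = 10747/1984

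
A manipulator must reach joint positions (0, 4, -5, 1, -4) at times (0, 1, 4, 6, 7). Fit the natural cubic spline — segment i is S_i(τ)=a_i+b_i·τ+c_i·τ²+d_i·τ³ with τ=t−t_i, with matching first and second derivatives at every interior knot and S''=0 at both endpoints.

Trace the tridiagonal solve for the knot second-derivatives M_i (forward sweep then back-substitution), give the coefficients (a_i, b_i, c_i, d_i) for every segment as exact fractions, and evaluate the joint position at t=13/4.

  seg 0: a=0 b=1062/197 c=0 d=-274/197
  seg 1: a=4 b=240/197 c=-822/197 d=545/591
  seg 2: a=-5 b=213/197 c=813/197 d=-312/197
  seg 3: a=1 b=-279/197 c=-1059/197 d=353/197
S(13/4) = -48901/12608

Δ: Δ0=4, Δ1=-3, Δ2=3, Δ3=-5
row 1: diag=8, rhs=-42; c'=3/8, d'=-21/4
row 2: denom=10−3·3/8=71/8; d'=(36−3·-21/4)/(71/8)=414/71
row 3: denom=6−2·16/71=394/71; d'=(-48−2·414/71)/(394/71)=-2118/197
back: M3=-2118/197
back: M2=414/71−16/71·-2118/197=1626/197
back: M1=-21/4−3/8·1626/197=-1644/197
M: M0=0, M1=-1644/197, M2=1626/197, M3=-2118/197, M4=0
seg 0: a=0, c=M0/2=0, d=(M1−M0)/(6·1)=-274/197, b=Δ0−h0·(2M0+M1)/6=1062/197
seg 1: a=4, c=M1/2=-822/197, d=(M2−M1)/(6·3)=545/591, b=Δ1−h1·(2M1+M2)/6=240/197
seg 2: a=-5, c=M2/2=813/197, d=(M3−M2)/(6·2)=-312/197, b=Δ2−h2·(2M2+M3)/6=213/197
seg 3: a=1, c=M3/2=-1059/197, d=(M4−M3)/(6·1)=353/197, b=Δ3−h3·(2M3+M4)/6=-279/197
t_q=13/4 → seg 1, τ=9/4; S=4+240/197·τ+-822/197·τ²+545/591·τ³=-48901/12608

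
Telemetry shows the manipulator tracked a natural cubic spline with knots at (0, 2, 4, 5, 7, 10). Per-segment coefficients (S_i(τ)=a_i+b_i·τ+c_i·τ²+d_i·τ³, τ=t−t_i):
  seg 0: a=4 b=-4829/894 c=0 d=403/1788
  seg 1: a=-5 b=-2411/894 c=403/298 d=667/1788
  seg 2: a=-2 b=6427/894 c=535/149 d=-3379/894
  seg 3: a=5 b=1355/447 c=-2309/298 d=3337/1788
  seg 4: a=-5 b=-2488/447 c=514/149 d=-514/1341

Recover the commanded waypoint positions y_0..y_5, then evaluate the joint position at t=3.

y_0=4 y_1=-5 y_2=-2 y_3=5 y_4=-5 y_5=-1
S(3) = -3559/596

y_0 = S_0(0) = a_0 = 4
y_1 = S_1(0) = a_1 = -5
y_2 = S_2(0) = a_2 = -2
y_3 = S_3(0) = a_3 = 5
y_4 = S_4(0) = a_4 = -5
y_5 = S_4(3) = -1
t_q=3 is in segment 1 (τ=1); S_1(τ)=-3559/596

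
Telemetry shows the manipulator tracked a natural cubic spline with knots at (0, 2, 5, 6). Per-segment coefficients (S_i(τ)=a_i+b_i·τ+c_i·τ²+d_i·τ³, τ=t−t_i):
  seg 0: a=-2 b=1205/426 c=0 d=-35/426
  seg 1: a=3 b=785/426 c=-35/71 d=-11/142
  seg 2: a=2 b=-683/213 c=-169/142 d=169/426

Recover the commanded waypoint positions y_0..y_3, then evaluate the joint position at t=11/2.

y_0=-2 y_1=3 y_2=2 y_3=-2
S(11/2) = 169/1136

y_0 = S_0(0) = a_0 = -2
y_1 = S_1(0) = a_1 = 3
y_2 = S_2(0) = a_2 = 2
y_3 = S_2(1) = -2
t_q=11/2 is in segment 2 (τ=1/2); S_2(τ)=169/1136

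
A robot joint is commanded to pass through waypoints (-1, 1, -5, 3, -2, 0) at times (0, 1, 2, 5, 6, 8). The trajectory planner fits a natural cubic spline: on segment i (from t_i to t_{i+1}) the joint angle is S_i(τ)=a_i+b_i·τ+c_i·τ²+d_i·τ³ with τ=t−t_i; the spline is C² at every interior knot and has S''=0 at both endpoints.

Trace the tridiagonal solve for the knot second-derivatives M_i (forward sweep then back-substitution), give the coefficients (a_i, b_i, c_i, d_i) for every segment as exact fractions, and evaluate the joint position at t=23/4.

  seg 0: a=-1 b=992/219 c=0 d=-554/219
  seg 1: a=1 b=-670/219 c=-554/73 d=1018/219
  seg 2: a=-5 b=-940/219 c=464/73 d=-884/657
  seg 3: a=3 b=-544/219 c=-420/73 d=709/219
  seg 4: a=-2 b=-937/219 c=289/73 d=-289/438
S(23/4) = -3427/4672

Δ: Δ0=2, Δ1=-6, Δ2=8/3, Δ3=-5, Δ4=1
row 1: diag=4, rhs=-48; c'=1/4, d'=-12
row 2: denom=8−1·1/4=31/4; d'=(52−1·-12)/(31/4)=256/31
row 3: denom=8−3·12/31=212/31; d'=(-46−3·256/31)/(212/31)=-1097/106
row 4: denom=6−1·31/212=1241/212; d'=(36−1·-1097/106)/(1241/212)=578/73
back: M4=578/73
back: M3=-1097/106−31/212·578/73=-840/73
back: M2=256/31−12/31·-840/73=928/73
back: M1=-12−1/4·928/73=-1108/73
M: M0=0, M1=-1108/73, M2=928/73, M3=-840/73, M4=578/73, M5=0
seg 0: a=-1, c=M0/2=0, d=(M1−M0)/(6·1)=-554/219, b=Δ0−h0·(2M0+M1)/6=992/219
seg 1: a=1, c=M1/2=-554/73, d=(M2−M1)/(6·1)=1018/219, b=Δ1−h1·(2M1+M2)/6=-670/219
seg 2: a=-5, c=M2/2=464/73, d=(M3−M2)/(6·3)=-884/657, b=Δ2−h2·(2M2+M3)/6=-940/219
seg 3: a=3, c=M3/2=-420/73, d=(M4−M3)/(6·1)=709/219, b=Δ3−h3·(2M3+M4)/6=-544/219
seg 4: a=-2, c=M4/2=289/73, d=(M5−M4)/(6·2)=-289/438, b=Δ4−h4·(2M4+M5)/6=-937/219
t_q=23/4 → seg 3, τ=3/4; S=3+-544/219·τ+-420/73·τ²+709/219·τ³=-3427/4672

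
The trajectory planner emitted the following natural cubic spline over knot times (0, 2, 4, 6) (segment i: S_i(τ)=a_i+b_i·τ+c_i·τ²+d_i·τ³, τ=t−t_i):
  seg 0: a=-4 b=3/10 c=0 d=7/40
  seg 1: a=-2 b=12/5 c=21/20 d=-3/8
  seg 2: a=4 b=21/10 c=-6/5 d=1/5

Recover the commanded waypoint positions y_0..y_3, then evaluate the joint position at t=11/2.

y_0 = S_0(0) = a_0 = -4
y_1 = S_1(0) = a_1 = -2
y_2 = S_2(0) = a_2 = 4
y_3 = S_2(2) = 5
t_q=11/2 is in segment 2 (τ=3/2); S_2(τ)=41/8

y_0=-4 y_1=-2 y_2=4 y_3=5
S(11/2) = 41/8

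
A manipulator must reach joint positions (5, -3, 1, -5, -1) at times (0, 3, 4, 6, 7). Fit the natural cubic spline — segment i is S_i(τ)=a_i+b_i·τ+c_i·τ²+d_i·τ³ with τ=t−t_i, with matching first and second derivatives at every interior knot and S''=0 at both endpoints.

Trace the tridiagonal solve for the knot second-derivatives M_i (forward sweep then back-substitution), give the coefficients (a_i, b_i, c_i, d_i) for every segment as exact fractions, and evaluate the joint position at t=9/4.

Δ: Δ0=-8/3, Δ1=4, Δ2=-3, Δ3=4
row 1: diag=8, rhs=40; c'=1/8, d'=5
row 2: denom=6−1·1/8=47/8; d'=(-42−1·5)/(47/8)=-8
row 3: denom=6−2·16/47=250/47; d'=(42−2·-8)/(250/47)=1363/125
back: M3=1363/125
back: M2=-8−16/47·1363/125=-1464/125
back: M1=5−1/8·-1464/125=808/125
M: M0=0, M1=808/125, M2=-1464/125, M3=1363/125, M4=0
seg 0: a=5, c=M0/2=0, d=(M1−M0)/(6·3)=404/1125, b=Δ0−h0·(2M0+M1)/6=-2212/375
seg 1: a=-3, c=M1/2=404/125, d=(M2−M1)/(6·1)=-1136/375, b=Δ1−h1·(2M1+M2)/6=1424/375
seg 2: a=1, c=M2/2=-732/125, d=(M3−M2)/(6·2)=2827/1500, b=Δ2−h2·(2M2+M3)/6=88/75
seg 3: a=-5, c=M3/2=1363/250, d=(M4−M3)/(6·1)=-1363/750, b=Δ3−h3·(2M3+M4)/6=137/375
t_q=9/4 → seg 0, τ=9/4; S=5+-2212/375·τ+0·τ²+404/1125·τ³=-8363/2000

  seg 0: a=5 b=-2212/375 c=0 d=404/1125
  seg 1: a=-3 b=1424/375 c=404/125 d=-1136/375
  seg 2: a=1 b=88/75 c=-732/125 d=2827/1500
  seg 3: a=-5 b=137/375 c=1363/250 d=-1363/750
S(9/4) = -8363/2000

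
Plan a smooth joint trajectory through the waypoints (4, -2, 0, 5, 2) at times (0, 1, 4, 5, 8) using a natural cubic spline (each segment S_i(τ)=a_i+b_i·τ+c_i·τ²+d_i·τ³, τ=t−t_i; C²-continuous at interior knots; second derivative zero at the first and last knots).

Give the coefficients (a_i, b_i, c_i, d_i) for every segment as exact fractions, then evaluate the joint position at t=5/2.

  seg 0: a=4 b=-1445/216 c=0 d=149/216
  seg 1: a=-2 b=-499/108 c=149/72 d=-199/1944
  seg 2: a=0 b=1087/216 c=31/27 d=-85/72
  seg 3: a=5 b=409/108 c=-517/216 d=517/1944
S(5/2) = -887/192

Δ: Δ0=-6, Δ1=2/3, Δ2=5, Δ3=-1
row 1: diag=8, rhs=40; c'=3/8, d'=5
row 2: denom=8−3·3/8=55/8; d'=(26−3·5)/(55/8)=8/5
row 3: denom=8−1·8/55=432/55; d'=(-36−1·8/5)/(432/55)=-517/108
back: M3=-517/108
back: M2=8/5−8/55·-517/108=62/27
back: M1=5−3/8·62/27=149/36
M: M0=0, M1=149/36, M2=62/27, M3=-517/108, M4=0
seg 0: a=4, c=M0/2=0, d=(M1−M0)/(6·1)=149/216, b=Δ0−h0·(2M0+M1)/6=-1445/216
seg 1: a=-2, c=M1/2=149/72, d=(M2−M1)/(6·3)=-199/1944, b=Δ1−h1·(2M1+M2)/6=-499/108
seg 2: a=0, c=M2/2=31/27, d=(M3−M2)/(6·1)=-85/72, b=Δ2−h2·(2M2+M3)/6=1087/216
seg 3: a=5, c=M3/2=-517/216, d=(M4−M3)/(6·3)=517/1944, b=Δ3−h3·(2M3+M4)/6=409/108
t_q=5/2 → seg 1, τ=3/2; S=-2+-499/108·τ+149/72·τ²+-199/1944·τ³=-887/192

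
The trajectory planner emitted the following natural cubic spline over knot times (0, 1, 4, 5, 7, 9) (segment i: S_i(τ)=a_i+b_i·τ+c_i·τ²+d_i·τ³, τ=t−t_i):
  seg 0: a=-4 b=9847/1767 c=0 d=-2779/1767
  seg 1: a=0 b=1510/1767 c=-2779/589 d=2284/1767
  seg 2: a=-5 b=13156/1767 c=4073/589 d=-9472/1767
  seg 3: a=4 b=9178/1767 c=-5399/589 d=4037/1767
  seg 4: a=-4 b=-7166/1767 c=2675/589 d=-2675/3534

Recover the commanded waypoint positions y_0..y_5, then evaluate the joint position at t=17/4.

y_0=-4 y_1=0 y_2=-5 y_3=4 y_4=-4 y_5=0
S(17/4) = -26295/9424

y_0 = S_0(0) = a_0 = -4
y_1 = S_1(0) = a_1 = 0
y_2 = S_2(0) = a_2 = -5
y_3 = S_3(0) = a_3 = 4
y_4 = S_4(0) = a_4 = -4
y_5 = S_4(2) = 0
t_q=17/4 is in segment 2 (τ=1/4); S_2(τ)=-26295/9424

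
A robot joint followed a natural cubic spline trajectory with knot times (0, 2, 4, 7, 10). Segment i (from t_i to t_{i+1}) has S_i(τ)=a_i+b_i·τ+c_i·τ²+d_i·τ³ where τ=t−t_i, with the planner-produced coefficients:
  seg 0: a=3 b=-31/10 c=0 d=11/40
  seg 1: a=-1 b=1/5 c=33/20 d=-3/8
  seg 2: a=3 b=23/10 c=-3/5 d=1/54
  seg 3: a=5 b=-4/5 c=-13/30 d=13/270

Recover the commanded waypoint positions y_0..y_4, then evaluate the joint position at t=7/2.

y_0=3 y_1=-1 y_2=3 y_3=5 y_4=0
S(7/2) = 559/320

y_0 = S_0(0) = a_0 = 3
y_1 = S_1(0) = a_1 = -1
y_2 = S_2(0) = a_2 = 3
y_3 = S_3(0) = a_3 = 5
y_4 = S_3(3) = 0
t_q=7/2 is in segment 1 (τ=3/2); S_1(τ)=559/320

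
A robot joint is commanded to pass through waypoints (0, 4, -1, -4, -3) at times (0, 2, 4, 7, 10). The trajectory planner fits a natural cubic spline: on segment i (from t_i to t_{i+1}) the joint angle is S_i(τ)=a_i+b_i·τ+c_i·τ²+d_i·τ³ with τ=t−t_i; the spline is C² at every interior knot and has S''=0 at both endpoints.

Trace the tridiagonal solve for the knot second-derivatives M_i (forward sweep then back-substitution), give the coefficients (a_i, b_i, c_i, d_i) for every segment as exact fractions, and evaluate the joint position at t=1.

Δ: Δ0=2, Δ1=-5/2, Δ2=-1, Δ3=1/3
row 1: diag=8, rhs=-27; c'=1/4, d'=-27/8
row 2: denom=10−2·1/4=19/2; d'=(9−2·-27/8)/(19/2)=63/38
row 3: denom=12−3·6/19=210/19; d'=(8−3·63/38)/(210/19)=23/84
back: M3=23/84
back: M2=63/38−6/19·23/84=11/7
back: M1=-27/8−1/4·11/7=-211/56
M: M0=0, M1=-211/56, M2=11/7, M3=23/84, M4=0
seg 0: a=0, c=M0/2=0, d=(M1−M0)/(6·2)=-211/672, b=Δ0−h0·(2M0+M1)/6=547/168
seg 1: a=4, c=M1/2=-211/112, d=(M2−M1)/(6·2)=299/672, b=Δ1−h1·(2M1+M2)/6=-43/84
seg 2: a=-1, c=M2/2=11/14, d=(M3−M2)/(6·3)=-109/1512, b=Δ2−h2·(2M2+M3)/6=-65/24
seg 3: a=-4, c=M3/2=23/168, d=(M4−M3)/(6·3)=-23/1512, b=Δ3−h3·(2M3+M4)/6=5/84
t_q=1 → seg 0, τ=1; S=0+547/168·τ+0·τ²+-211/672·τ³=659/224

  seg 0: a=0 b=547/168 c=0 d=-211/672
  seg 1: a=4 b=-43/84 c=-211/112 d=299/672
  seg 2: a=-1 b=-65/24 c=11/14 d=-109/1512
  seg 3: a=-4 b=5/84 c=23/168 d=-23/1512
S(1) = 659/224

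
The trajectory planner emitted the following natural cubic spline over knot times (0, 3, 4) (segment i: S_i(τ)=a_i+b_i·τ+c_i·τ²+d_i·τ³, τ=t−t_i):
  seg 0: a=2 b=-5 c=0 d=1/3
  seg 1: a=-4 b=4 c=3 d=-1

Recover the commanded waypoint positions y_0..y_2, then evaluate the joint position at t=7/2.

y_0=2 y_1=-4 y_2=2
S(7/2) = -11/8

y_0 = S_0(0) = a_0 = 2
y_1 = S_1(0) = a_1 = -4
y_2 = S_1(1) = 2
t_q=7/2 is in segment 1 (τ=1/2); S_1(τ)=-11/8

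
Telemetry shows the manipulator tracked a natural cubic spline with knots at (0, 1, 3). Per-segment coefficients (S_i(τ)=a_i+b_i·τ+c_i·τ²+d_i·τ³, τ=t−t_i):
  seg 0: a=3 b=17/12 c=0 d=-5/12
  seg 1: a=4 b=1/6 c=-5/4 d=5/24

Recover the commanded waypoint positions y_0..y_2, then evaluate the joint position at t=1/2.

y_0 = S_0(0) = a_0 = 3
y_1 = S_1(0) = a_1 = 4
y_2 = S_1(2) = 1
t_q=1/2 is in segment 0 (τ=1/2); S_0(τ)=117/32

y_0=3 y_1=4 y_2=1
S(1/2) = 117/32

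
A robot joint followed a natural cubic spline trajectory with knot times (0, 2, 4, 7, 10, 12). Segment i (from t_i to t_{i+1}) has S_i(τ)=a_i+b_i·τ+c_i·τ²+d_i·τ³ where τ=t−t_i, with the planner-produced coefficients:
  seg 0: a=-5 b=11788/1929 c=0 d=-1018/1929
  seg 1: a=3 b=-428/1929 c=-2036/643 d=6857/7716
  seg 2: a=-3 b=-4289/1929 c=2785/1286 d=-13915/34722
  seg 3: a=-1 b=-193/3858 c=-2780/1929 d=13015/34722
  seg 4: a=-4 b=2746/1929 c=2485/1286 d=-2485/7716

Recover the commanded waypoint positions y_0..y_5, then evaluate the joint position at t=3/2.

y_0=-5 y_1=3 y_2=-3 y_3=-1 y_4=-4 y_5=4
S(3/2) = 6135/2572

y_0 = S_0(0) = a_0 = -5
y_1 = S_1(0) = a_1 = 3
y_2 = S_2(0) = a_2 = -3
y_3 = S_3(0) = a_3 = -1
y_4 = S_4(0) = a_4 = -4
y_5 = S_4(2) = 4
t_q=3/2 is in segment 0 (τ=3/2); S_0(τ)=6135/2572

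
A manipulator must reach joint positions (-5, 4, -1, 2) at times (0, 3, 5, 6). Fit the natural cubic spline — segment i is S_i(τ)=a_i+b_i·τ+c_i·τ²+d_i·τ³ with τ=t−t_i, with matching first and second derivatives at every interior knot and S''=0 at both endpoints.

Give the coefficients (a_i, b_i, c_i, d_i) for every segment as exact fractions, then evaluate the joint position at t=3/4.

Δ: Δ0=3, Δ1=-5/2, Δ2=3
row 1: diag=10, rhs=-33; c'=1/5, d'=-33/10
row 2: denom=6−2·1/5=28/5; d'=(33−2·-33/10)/(28/5)=99/14
back: M2=99/14
back: M1=-33/10−1/5·99/14=-33/7
M: M0=0, M1=-33/7, M2=99/14, M3=0
seg 0: a=-5, c=M0/2=0, d=(M1−M0)/(6·3)=-11/42, b=Δ0−h0·(2M0+M1)/6=75/14
seg 1: a=4, c=M1/2=-33/14, d=(M2−M1)/(6·2)=55/56, b=Δ1−h1·(2M1+M2)/6=-12/7
seg 2: a=-1, c=M2/2=99/28, d=(M3−M2)/(6·1)=-33/28, b=Δ2−h2·(2M2+M3)/6=9/14
t_q=3/4 → seg 0, τ=3/4; S=-5+75/14·τ+0·τ²+-11/42·τ³=-979/896

  seg 0: a=-5 b=75/14 c=0 d=-11/42
  seg 1: a=4 b=-12/7 c=-33/14 d=55/56
  seg 2: a=-1 b=9/14 c=99/28 d=-33/28
S(3/4) = -979/896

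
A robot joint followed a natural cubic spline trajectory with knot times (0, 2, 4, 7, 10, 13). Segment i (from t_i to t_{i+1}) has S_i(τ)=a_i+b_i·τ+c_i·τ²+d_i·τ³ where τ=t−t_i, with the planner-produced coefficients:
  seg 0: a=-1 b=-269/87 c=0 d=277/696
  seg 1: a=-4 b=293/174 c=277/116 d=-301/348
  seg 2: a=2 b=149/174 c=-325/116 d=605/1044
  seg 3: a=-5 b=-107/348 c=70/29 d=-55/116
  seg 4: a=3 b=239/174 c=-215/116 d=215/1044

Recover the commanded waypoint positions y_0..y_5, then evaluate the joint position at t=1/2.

y_0=-1 y_1=-4 y_2=2 y_3=-5 y_4=3 y_5=-4
S(1/2) = -4633/1856

y_0 = S_0(0) = a_0 = -1
y_1 = S_1(0) = a_1 = -4
y_2 = S_2(0) = a_2 = 2
y_3 = S_3(0) = a_3 = -5
y_4 = S_4(0) = a_4 = 3
y_5 = S_4(3) = -4
t_q=1/2 is in segment 0 (τ=1/2); S_0(τ)=-4633/1856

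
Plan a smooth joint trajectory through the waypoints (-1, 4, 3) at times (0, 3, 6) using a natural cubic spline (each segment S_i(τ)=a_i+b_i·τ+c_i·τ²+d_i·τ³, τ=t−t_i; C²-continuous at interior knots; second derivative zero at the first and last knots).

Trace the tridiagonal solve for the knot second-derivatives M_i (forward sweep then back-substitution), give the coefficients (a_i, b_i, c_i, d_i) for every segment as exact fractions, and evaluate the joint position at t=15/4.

Δ: Δ0=5/3, Δ1=-1/3
row 1: diag=12, rhs=-12; c'=1/4, d'=-1
back: M1=-1
M: M0=0, M1=-1, M2=0
seg 0: a=-1, c=M0/2=0, d=(M1−M0)/(6·3)=-1/18, b=Δ0−h0·(2M0+M1)/6=13/6
seg 1: a=4, c=M1/2=-1/2, d=(M2−M1)/(6·3)=1/18, b=Δ1−h1·(2M1+M2)/6=2/3
t_q=15/4 → seg 1, τ=3/4; S=4+2/3·τ+-1/2·τ²+1/18·τ³=543/128

  seg 0: a=-1 b=13/6 c=0 d=-1/18
  seg 1: a=4 b=2/3 c=-1/2 d=1/18
S(15/4) = 543/128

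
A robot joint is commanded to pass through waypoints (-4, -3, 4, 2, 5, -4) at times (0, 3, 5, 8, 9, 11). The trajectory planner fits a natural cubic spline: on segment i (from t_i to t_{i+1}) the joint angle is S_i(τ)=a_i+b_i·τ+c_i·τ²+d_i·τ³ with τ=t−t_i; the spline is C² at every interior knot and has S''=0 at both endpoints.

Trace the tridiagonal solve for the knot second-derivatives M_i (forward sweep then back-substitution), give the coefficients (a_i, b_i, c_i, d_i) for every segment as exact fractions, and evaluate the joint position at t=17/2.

  seg 0: a=-4 b=-2167/1986 c=0 d=943/5958
  seg 1: a=-3 b=3160/993 c=943/662 d=-5027/7944
  seg 2: a=4 b=2555/1986 c=-3141/1324 d=2279/3972
  seg 3: a=2 b=10105/3972 c=924/331 d=-9277/3972
  seg 4: a=5 b=2225/1986 c=-5581/1324 d=5581/7944
S(17/2) = 38957/10592

Δ: Δ0=1/3, Δ1=7/2, Δ2=-2/3, Δ3=3, Δ4=-9/2
row 1: diag=10, rhs=19; c'=1/5, d'=19/10
row 2: denom=10−2·1/5=48/5; d'=(-25−2·19/10)/(48/5)=-3
row 3: denom=8−3·5/16=113/16; d'=(22−3·-3)/(113/16)=496/113
row 4: denom=6−1·16/113=662/113; d'=(-45−1·496/113)/(662/113)=-5581/662
back: M4=-5581/662
back: M3=496/113−16/113·-5581/662=1848/331
back: M2=-3−5/16·1848/331=-3141/662
back: M1=19/10−1/5·-3141/662=943/331
M: M0=0, M1=943/331, M2=-3141/662, M3=1848/331, M4=-5581/662, M5=0
seg 0: a=-4, c=M0/2=0, d=(M1−M0)/(6·3)=943/5958, b=Δ0−h0·(2M0+M1)/6=-2167/1986
seg 1: a=-3, c=M1/2=943/662, d=(M2−M1)/(6·2)=-5027/7944, b=Δ1−h1·(2M1+M2)/6=3160/993
seg 2: a=4, c=M2/2=-3141/1324, d=(M3−M2)/(6·3)=2279/3972, b=Δ2−h2·(2M2+M3)/6=2555/1986
seg 3: a=2, c=M3/2=924/331, d=(M4−M3)/(6·1)=-9277/3972, b=Δ3−h3·(2M3+M4)/6=10105/3972
seg 4: a=5, c=M4/2=-5581/1324, d=(M5−M4)/(6·2)=5581/7944, b=Δ4−h4·(2M4+M5)/6=2225/1986
t_q=17/2 → seg 3, τ=1/2; S=2+10105/3972·τ+924/331·τ²+-9277/3972·τ³=38957/10592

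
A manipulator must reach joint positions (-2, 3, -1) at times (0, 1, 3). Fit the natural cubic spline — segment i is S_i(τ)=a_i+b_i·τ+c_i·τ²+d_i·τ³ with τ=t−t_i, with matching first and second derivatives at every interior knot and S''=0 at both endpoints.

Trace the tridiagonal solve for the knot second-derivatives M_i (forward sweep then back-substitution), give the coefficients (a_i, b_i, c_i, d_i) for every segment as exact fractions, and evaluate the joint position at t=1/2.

  seg 0: a=-2 b=37/6 c=0 d=-7/6
  seg 1: a=3 b=8/3 c=-7/2 d=7/12
S(1/2) = 15/16

Δ: Δ0=5, Δ1=-2
row 1: diag=6, rhs=-42; c'=1/3, d'=-7
back: M1=-7
M: M0=0, M1=-7, M2=0
seg 0: a=-2, c=M0/2=0, d=(M1−M0)/(6·1)=-7/6, b=Δ0−h0·(2M0+M1)/6=37/6
seg 1: a=3, c=M1/2=-7/2, d=(M2−M1)/(6·2)=7/12, b=Δ1−h1·(2M1+M2)/6=8/3
t_q=1/2 → seg 0, τ=1/2; S=-2+37/6·τ+0·τ²+-7/6·τ³=15/16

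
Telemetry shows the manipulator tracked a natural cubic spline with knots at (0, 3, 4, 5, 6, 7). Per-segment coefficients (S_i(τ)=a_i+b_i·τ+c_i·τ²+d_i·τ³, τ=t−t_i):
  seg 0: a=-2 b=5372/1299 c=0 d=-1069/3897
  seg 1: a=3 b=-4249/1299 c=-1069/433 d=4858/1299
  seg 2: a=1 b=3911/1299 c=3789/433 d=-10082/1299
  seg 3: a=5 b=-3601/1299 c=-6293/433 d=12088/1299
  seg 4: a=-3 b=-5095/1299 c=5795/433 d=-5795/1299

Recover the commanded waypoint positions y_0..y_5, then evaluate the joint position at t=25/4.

y_0=-2 y_1=3 y_2=1 y_3=5 y_4=-3 y_5=2
S(25/4) = -89061/27712

y_0 = S_0(0) = a_0 = -2
y_1 = S_1(0) = a_1 = 3
y_2 = S_2(0) = a_2 = 1
y_3 = S_3(0) = a_3 = 5
y_4 = S_4(0) = a_4 = -3
y_5 = S_4(1) = 2
t_q=25/4 is in segment 4 (τ=1/4); S_4(τ)=-89061/27712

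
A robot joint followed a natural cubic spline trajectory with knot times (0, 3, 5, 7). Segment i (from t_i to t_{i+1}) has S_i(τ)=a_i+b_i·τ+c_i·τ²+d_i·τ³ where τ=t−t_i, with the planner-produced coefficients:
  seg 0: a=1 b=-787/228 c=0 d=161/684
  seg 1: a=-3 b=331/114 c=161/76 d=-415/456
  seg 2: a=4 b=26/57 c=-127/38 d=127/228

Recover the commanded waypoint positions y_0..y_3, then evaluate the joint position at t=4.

y_0 = S_0(0) = a_0 = 1
y_1 = S_1(0) = a_1 = -3
y_2 = S_2(0) = a_2 = 4
y_3 = S_2(2) = -4
t_q=4 is in segment 1 (τ=1); S_1(τ)=169/152

y_0=1 y_1=-3 y_2=4 y_3=-4
S(4) = 169/152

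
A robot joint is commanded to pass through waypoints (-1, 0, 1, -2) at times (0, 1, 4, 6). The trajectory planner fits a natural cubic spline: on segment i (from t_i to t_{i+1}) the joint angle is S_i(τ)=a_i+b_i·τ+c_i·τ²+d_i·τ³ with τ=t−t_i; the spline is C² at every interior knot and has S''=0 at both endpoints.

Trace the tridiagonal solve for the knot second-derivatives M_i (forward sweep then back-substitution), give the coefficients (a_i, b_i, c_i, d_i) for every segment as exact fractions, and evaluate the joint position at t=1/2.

Δ: Δ0=1, Δ1=1/3, Δ2=-3/2
row 1: diag=8, rhs=-4; c'=3/8, d'=-1/2
row 2: denom=10−3·3/8=71/8; d'=(-11−3·-1/2)/(71/8)=-76/71
back: M2=-76/71
back: M1=-1/2−3/8·-76/71=-7/71
M: M0=0, M1=-7/71, M2=-76/71, M3=0
seg 0: a=-1, c=M0/2=0, d=(M1−M0)/(6·1)=-7/426, b=Δ0−h0·(2M0+M1)/6=433/426
seg 1: a=0, c=M1/2=-7/142, d=(M2−M1)/(6·3)=-23/426, b=Δ1−h1·(2M1+M2)/6=206/213
seg 2: a=1, c=M2/2=-38/71, d=(M3−M2)/(6·2)=19/213, b=Δ2−h2·(2M2+M3)/6=-335/426
t_q=1/2 → seg 0, τ=1/2; S=-1+433/426·τ+0·τ²+-7/426·τ³=-561/1136

  seg 0: a=-1 b=433/426 c=0 d=-7/426
  seg 1: a=0 b=206/213 c=-7/142 d=-23/426
  seg 2: a=1 b=-335/426 c=-38/71 d=19/213
S(1/2) = -561/1136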